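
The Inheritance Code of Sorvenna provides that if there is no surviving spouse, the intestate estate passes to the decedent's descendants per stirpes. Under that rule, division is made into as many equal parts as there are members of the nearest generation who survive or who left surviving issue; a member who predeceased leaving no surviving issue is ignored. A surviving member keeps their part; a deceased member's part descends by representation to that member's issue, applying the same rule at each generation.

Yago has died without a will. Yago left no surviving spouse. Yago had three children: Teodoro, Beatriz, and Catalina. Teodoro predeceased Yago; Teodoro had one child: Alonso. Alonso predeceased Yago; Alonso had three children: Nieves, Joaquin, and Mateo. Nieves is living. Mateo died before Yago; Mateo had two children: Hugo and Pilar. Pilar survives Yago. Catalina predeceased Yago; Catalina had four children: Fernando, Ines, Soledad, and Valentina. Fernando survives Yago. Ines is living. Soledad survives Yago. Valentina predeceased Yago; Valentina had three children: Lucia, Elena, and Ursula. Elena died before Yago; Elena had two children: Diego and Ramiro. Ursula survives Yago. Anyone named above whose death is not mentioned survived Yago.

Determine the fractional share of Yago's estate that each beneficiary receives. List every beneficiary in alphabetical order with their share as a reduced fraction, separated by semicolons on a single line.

There is no surviving spouse, so the entire estate passes to Yago's descendants per stirpes.
The estate is divided into 3 equal shares of 1/3 among Teodoro, Beatriz, Catalina.
Teodoro predeceased; the 1/3 allotted to Teodoro's branch passes to Teodoro's issue by representation.
Alonso's line is the sole branch at this level, so the full 1/3 passes to Alonso's issue by representation.
The 1/3 is divided into 3 equal shares of 1/9 among Nieves, Joaquin, Mateo.
Nieves is living and takes 1/9.
Joaquin is living and takes 1/9.
Mateo predeceased; the 1/9 allotted to Mateo's branch passes to Mateo's issue by representation.
The 1/9 is divided into 2 equal shares of 1/18 among Hugo, Pilar.
Hugo is living and takes 1/18.
Pilar is living and takes 1/18.
Beatriz is living and takes 1/3.
Catalina predeceased; the 1/3 allotted to Catalina's branch passes to Catalina's issue by representation.
The 1/3 is divided into 4 equal shares of 1/12 among Fernando, Ines, Soledad, Valentina.
Fernando is living and takes 1/12.
Ines is living and takes 1/12.
Soledad is living and takes 1/12.
Valentina predeceased; the 1/12 allotted to Valentina's branch passes to Valentina's issue by representation.
The 1/12 is divided into 3 equal shares of 1/36 among Lucia, Elena, Ursula.
Lucia is living and takes 1/36.
Elena predeceased; the 1/36 allotted to Elena's branch passes to Elena's issue by representation.
The 1/36 is divided into 2 equal shares of 1/72 among Diego, Ramiro.
Diego is living and takes 1/72.
Ramiro is living and takes 1/72.
Ursula is living and takes 1/36.

Beatriz 1/3; Diego 1/72; Fernando 1/12; Hugo 1/18; Ines 1/12; Joaquin 1/9; Lucia 1/36; Nieves 1/9; Pilar 1/18; Ramiro 1/72; Soledad 1/12; Ursula 1/36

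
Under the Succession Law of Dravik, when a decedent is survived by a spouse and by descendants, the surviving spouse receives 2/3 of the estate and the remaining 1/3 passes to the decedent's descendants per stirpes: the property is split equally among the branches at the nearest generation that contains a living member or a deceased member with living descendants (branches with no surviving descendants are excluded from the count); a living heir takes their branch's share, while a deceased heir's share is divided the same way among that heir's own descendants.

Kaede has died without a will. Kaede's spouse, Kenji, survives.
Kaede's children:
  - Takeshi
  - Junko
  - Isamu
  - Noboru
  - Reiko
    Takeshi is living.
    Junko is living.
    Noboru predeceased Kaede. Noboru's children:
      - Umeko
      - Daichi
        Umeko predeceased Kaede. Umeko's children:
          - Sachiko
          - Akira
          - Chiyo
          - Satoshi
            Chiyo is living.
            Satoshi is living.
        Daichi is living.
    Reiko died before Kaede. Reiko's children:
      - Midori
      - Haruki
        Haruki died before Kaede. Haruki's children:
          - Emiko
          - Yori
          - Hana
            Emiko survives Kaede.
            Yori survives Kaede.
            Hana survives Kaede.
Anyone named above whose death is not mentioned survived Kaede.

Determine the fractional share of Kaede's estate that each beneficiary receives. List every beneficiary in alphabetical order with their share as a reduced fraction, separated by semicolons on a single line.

Akira 1/120; Chiyo 1/120; Daichi 1/30; Emiko 1/90; Hana 1/90; Isamu 1/15; Junko 1/15; Kenji 2/3; Midori 1/30; Sachiko 1/120; Satoshi 1/120; Takeshi 1/15; Yori 1/90

Kenji, as surviving spouse, takes 2/3.
The remaining 1/3 passes to Kaede's descendants per stirpes.
The 1/3 is divided into 5 equal shares of 1/15 among Takeshi, Junko, Isamu, Noboru, Reiko.
Takeshi is living and takes 1/15.
Junko is living and takes 1/15.
Isamu is living and takes 1/15.
Noboru predeceased; the 1/15 allotted to Noboru's branch passes to Noboru's issue by representation.
The 1/15 is divided into 2 equal shares of 1/30 among Umeko, Daichi.
Umeko predeceased; the 1/30 allotted to Umeko's branch passes to Umeko's issue by representation.
The 1/30 is divided into 4 equal shares of 1/120 among Sachiko, Akira, Chiyo, Satoshi.
Sachiko is living and takes 1/120.
Akira is living and takes 1/120.
Chiyo is living and takes 1/120.
Satoshi is living and takes 1/120.
Daichi is living and takes 1/30.
Reiko predeceased; the 1/15 allotted to Reiko's branch passes to Reiko's issue by representation.
The 1/15 is divided into 2 equal shares of 1/30 among Midori, Haruki.
Midori is living and takes 1/30.
Haruki predeceased; the 1/30 allotted to Haruki's branch passes to Haruki's issue by representation.
The 1/30 is divided into 3 equal shares of 1/90 among Emiko, Yori, Hana.
Emiko is living and takes 1/90.
Yori is living and takes 1/90.
Hana is living and takes 1/90.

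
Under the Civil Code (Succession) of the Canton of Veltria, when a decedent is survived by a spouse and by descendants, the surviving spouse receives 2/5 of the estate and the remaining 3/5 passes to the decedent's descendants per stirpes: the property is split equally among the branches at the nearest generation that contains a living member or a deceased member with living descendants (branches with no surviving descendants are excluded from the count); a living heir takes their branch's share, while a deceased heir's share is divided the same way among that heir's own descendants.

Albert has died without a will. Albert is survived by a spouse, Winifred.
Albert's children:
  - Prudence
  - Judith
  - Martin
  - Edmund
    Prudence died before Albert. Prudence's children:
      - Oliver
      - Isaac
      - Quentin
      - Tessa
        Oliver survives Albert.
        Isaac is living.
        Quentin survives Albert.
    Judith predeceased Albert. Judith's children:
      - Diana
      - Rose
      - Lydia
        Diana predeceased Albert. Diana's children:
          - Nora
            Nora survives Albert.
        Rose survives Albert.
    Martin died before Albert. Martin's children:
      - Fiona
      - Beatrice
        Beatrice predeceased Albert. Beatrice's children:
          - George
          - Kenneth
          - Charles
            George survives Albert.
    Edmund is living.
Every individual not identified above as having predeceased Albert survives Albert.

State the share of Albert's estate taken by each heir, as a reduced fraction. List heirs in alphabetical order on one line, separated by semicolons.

Charles 1/40; Edmund 3/20; Fiona 3/40; George 1/40; Isaac 3/80; Kenneth 1/40; Lydia 1/20; Nora 1/20; Oliver 3/80; Quentin 3/80; Rose 1/20; Tessa 3/80; Winifred 2/5

Winifred, as surviving spouse, takes 2/5.
The remaining 3/5 passes to Albert's descendants per stirpes.
The 3/5 is divided into 4 equal shares of 3/20 among Prudence, Judith, Martin, Edmund.
Prudence predeceased; the 3/20 allotted to Prudence's branch passes to Prudence's issue by representation.
The 3/20 is divided into 4 equal shares of 3/80 among Oliver, Isaac, Quentin, Tessa.
Oliver is living and takes 3/80.
Isaac is living and takes 3/80.
Quentin is living and takes 3/80.
Tessa is living and takes 3/80.
Judith predeceased; the 3/20 allotted to Judith's branch passes to Judith's issue by representation.
The 3/20 is divided into 3 equal shares of 1/20 among Diana, Rose, Lydia.
Diana predeceased; the 1/20 allotted to Diana's branch passes to Diana's issue by representation.
Nora is the sole taker at this level and receives the full 1/20.
Rose is living and takes 1/20.
Lydia is living and takes 1/20.
Martin predeceased; the 3/20 allotted to Martin's branch passes to Martin's issue by representation.
The 3/20 is divided into 2 equal shares of 3/40 among Fiona, Beatrice.
Fiona is living and takes 3/40.
Beatrice predeceased; the 3/40 allotted to Beatrice's branch passes to Beatrice's issue by representation.
The 3/40 is divided into 3 equal shares of 1/40 among George, Kenneth, Charles.
George is living and takes 1/40.
Kenneth is living and takes 1/40.
Charles is living and takes 1/40.
Edmund is living and takes 3/20.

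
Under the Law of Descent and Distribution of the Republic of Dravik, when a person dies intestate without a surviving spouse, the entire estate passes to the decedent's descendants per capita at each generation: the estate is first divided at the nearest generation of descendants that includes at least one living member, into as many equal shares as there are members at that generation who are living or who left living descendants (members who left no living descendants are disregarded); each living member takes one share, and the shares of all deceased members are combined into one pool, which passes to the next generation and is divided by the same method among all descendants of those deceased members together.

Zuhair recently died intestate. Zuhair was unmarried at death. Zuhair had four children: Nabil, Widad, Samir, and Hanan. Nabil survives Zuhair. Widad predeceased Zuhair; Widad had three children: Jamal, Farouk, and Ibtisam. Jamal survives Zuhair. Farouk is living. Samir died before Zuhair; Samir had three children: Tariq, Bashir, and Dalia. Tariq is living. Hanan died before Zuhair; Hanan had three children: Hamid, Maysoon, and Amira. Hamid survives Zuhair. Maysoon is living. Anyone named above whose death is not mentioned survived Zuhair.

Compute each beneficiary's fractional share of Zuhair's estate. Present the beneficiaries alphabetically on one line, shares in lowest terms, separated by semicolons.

There is no surviving spouse, so the entire estate passes to Zuhair's descendants per capita at each generation.
At generation 1 (Nabil, Widad, Samir, Hanan) there are 4 shares of (1)/4 = 1/4 each.
Living: Nabil — each takes 1/4.
Deceased: Widad, Samir, and Hanan. Their combined 3/4 is pooled and carried to generation 2.
At generation 2 (Jamal, Farouk, Ibtisam, Tariq, Bashir, Dalia, Hamid, Maysoon, Amira) there are 9 shares of (3/4)/9 = 1/12 each.
Living: Jamal, Farouk, Ibtisam, Tariq, Bashir, Dalia, Hamid, Maysoon, and Amira — each takes 1/12.

Amira 1/12; Bashir 1/12; Dalia 1/12; Farouk 1/12; Hamid 1/12; Ibtisam 1/12; Jamal 1/12; Maysoon 1/12; Nabil 1/4; Tariq 1/12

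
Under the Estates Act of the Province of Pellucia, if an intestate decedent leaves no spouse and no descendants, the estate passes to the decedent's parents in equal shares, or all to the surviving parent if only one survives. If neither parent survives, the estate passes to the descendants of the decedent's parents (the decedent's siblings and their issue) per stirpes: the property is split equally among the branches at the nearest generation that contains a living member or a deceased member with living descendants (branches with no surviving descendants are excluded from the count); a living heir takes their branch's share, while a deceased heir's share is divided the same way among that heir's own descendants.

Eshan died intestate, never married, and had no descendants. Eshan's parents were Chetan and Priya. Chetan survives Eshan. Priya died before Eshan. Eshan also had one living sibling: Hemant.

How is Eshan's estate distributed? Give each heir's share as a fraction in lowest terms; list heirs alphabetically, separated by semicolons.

Chetan 1

Only one parent, Chetan, survives, so Chetan takes the entire estate. The siblings take nothing because a surviving parent has priority.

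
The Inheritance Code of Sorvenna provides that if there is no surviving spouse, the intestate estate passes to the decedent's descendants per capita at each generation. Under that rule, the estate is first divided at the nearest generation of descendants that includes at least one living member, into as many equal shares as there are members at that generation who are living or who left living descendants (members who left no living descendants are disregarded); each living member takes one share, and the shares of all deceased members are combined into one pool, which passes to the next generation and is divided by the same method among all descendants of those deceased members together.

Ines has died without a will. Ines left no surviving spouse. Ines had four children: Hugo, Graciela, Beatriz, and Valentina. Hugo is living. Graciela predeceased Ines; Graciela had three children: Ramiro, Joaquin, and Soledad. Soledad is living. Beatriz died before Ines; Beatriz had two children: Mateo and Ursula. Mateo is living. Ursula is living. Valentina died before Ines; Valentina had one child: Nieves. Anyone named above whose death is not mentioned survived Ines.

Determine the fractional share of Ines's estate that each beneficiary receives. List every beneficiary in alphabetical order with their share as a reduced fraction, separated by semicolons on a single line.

There is no surviving spouse, so the entire estate passes to Ines's descendants per capita at each generation.
At generation 1 (Hugo, Graciela, Beatriz, Valentina) there are 4 shares of (1)/4 = 1/4 each.
Living: Hugo — each takes 1/4.
Deceased: Graciela, Beatriz, and Valentina. Their combined 3/4 is pooled and carried to generation 2.
At generation 2 (Ramiro, Joaquin, Soledad, Mateo, Ursula, Nieves) there are 6 shares of (3/4)/6 = 1/8 each.
Living: Ramiro, Joaquin, Soledad, Mateo, Ursula, and Nieves — each takes 1/8.

Hugo 1/4; Joaquin 1/8; Mateo 1/8; Nieves 1/8; Ramiro 1/8; Soledad 1/8; Ursula 1/8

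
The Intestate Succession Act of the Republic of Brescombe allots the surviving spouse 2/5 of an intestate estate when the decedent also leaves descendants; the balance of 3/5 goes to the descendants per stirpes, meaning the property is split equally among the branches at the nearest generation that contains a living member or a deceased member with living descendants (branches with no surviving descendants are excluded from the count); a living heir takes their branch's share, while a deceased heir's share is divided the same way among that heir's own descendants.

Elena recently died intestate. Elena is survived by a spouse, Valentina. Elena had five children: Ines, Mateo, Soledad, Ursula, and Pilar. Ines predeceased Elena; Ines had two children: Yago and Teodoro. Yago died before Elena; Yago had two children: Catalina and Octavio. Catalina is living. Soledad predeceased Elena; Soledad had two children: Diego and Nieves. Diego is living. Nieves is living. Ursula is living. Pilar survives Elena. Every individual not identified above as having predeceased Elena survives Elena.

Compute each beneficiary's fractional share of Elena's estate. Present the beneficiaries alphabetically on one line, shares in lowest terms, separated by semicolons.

Valentina, as surviving spouse, takes 2/5.
The remaining 3/5 passes to Elena's descendants per stirpes.
The 3/5 is divided into 5 equal shares of 3/25 among Ines, Mateo, Soledad, Ursula, Pilar.
Ines predeceased; the 3/25 allotted to Ines's branch passes to Ines's issue by representation.
The 3/25 is divided into 2 equal shares of 3/50 among Yago, Teodoro.
Yago predeceased; the 3/50 allotted to Yago's branch passes to Yago's issue by representation.
The 3/50 is divided into 2 equal shares of 3/100 among Catalina, Octavio.
Catalina is living and takes 3/100.
Octavio is living and takes 3/100.
Teodoro is living and takes 3/50.
Mateo is living and takes 3/25.
Soledad predeceased; the 3/25 allotted to Soledad's branch passes to Soledad's issue by representation.
The 3/25 is divided into 2 equal shares of 3/50 among Diego, Nieves.
Diego is living and takes 3/50.
Nieves is living and takes 3/50.
Ursula is living and takes 3/25.
Pilar is living and takes 3/25.

Catalina 3/100; Diego 3/50; Mateo 3/25; Nieves 3/50; Octavio 3/100; Pilar 3/25; Teodoro 3/50; Ursula 3/25; Valentina 2/5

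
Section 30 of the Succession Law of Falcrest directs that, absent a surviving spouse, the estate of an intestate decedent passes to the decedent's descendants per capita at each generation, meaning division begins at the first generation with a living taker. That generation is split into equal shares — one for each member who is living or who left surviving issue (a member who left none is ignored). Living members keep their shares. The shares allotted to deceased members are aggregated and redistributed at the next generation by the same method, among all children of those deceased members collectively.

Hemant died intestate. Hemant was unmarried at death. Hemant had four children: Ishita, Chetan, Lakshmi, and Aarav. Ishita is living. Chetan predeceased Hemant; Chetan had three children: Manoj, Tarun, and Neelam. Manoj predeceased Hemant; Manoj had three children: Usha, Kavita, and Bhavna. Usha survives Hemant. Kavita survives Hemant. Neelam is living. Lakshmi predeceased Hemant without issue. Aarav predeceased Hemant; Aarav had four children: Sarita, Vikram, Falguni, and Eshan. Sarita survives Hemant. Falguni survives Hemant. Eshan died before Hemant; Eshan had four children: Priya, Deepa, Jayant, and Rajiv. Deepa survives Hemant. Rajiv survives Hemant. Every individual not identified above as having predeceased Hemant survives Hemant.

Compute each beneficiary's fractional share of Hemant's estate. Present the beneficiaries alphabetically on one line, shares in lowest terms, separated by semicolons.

Bhavna 4/147; Deepa 4/147; Falguni 2/21; Ishita 1/3; Jayant 4/147; Kavita 4/147; Neelam 2/21; Priya 4/147; Rajiv 4/147; Sarita 2/21; Tarun 2/21; Usha 4/147; Vikram 2/21

There is no surviving spouse, so the entire estate passes to Hemant's descendants per capita at each generation.
At generation 1 (Ishita, Chetan, Aarav) there are 3 shares of (1)/3 = 1/3 each.
Living: Ishita — each takes 1/3.
Deceased: Chetan and Aarav. Their combined 2/3 is pooled and carried to generation 2.
At generation 2 (Manoj, Tarun, Neelam, Sarita, Vikram, Falguni, Eshan) there are 7 shares of (2/3)/7 = 2/21 each.
Living: Tarun, Neelam, Sarita, Vikram, and Falguni — each takes 2/21.
Deceased: Manoj and Eshan. Their combined 4/21 is pooled and carried to generation 3.
At generation 3 (Usha, Kavita, Bhavna, Priya, Deepa, Jayant, Rajiv) there are 7 shares of (4/21)/7 = 4/147 each.
Living: Usha, Kavita, Bhavna, Priya, Deepa, Jayant, and Rajiv — each takes 4/147.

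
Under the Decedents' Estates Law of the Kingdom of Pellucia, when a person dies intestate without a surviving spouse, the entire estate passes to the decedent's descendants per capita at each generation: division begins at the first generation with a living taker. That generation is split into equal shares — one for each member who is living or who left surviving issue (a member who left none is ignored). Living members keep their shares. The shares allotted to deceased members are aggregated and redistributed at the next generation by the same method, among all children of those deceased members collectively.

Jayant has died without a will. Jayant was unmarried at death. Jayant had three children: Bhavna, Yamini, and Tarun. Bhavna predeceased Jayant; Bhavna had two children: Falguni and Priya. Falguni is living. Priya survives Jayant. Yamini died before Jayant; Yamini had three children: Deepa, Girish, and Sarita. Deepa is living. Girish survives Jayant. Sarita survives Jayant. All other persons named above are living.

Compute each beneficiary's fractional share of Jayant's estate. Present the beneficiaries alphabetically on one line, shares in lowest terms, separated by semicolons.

There is no surviving spouse, so the entire estate passes to Jayant's descendants per capita at each generation.
At generation 1 (Bhavna, Yamini, Tarun) there are 3 shares of (1)/3 = 1/3 each.
Living: Tarun — each takes 1/3.
Deceased: Bhavna and Yamini. Their combined 2/3 is pooled and carried to generation 2.
At generation 2 (Falguni, Priya, Deepa, Girish, Sarita) there are 5 shares of (2/3)/5 = 2/15 each.
Living: Falguni, Priya, Deepa, Girish, and Sarita — each takes 2/15.

Deepa 2/15; Falguni 2/15; Girish 2/15; Priya 2/15; Sarita 2/15; Tarun 1/3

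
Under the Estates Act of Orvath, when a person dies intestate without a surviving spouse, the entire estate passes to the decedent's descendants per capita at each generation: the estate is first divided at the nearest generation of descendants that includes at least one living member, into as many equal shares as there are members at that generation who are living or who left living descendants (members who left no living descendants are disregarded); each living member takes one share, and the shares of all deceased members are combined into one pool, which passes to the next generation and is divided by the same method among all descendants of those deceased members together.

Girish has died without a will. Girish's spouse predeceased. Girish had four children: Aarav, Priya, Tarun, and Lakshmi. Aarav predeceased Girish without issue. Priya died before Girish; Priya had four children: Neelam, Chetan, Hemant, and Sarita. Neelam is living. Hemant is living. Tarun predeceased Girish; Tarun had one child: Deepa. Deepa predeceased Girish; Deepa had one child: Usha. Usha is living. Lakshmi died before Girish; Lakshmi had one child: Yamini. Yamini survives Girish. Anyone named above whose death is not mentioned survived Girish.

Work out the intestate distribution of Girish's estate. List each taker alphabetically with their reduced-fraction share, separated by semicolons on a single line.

There is no surviving spouse, so the entire estate passes to Girish's descendants per capita at each generation.
No one at generation 1 (Priya, Tarun, Lakshmi) is living; moving to the next generation.
At generation 2 (Neelam, Chetan, Hemant, Sarita, Deepa, Yamini) there are 6 shares of (1)/6 = 1/6 each.
Living: Neelam, Chetan, Hemant, Sarita, and Yamini — each takes 1/6.
Deceased: Deepa. That 1/6 share is carried to generation 3.
At generation 3 (Usha) there are 1 shares of (1/6)/1 = 1/6 each.
Living: Usha — each takes 1/6.

Chetan 1/6; Hemant 1/6; Neelam 1/6; Sarita 1/6; Usha 1/6; Yamini 1/6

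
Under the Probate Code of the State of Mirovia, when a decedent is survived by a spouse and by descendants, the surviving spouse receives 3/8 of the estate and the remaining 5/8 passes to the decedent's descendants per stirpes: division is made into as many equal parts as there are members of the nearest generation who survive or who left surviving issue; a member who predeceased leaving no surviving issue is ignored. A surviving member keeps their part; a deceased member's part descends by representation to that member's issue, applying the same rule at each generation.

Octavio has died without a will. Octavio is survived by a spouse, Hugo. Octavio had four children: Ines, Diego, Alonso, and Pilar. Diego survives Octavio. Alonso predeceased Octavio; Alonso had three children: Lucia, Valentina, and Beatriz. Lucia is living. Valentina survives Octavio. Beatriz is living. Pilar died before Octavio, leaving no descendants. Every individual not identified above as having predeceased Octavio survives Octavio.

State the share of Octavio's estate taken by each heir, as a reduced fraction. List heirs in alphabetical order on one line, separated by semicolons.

Beatriz 5/72; Diego 5/24; Hugo 3/8; Ines 5/24; Lucia 5/72; Valentina 5/72

Hugo, as surviving spouse, takes 3/8.
The remaining 5/8 passes to Octavio's descendants per stirpes.
Pilar left no surviving issue, so that branch lapses and is disregarded.
The 5/8 is divided into 3 equal shares of 5/24 among Ines, Diego, Alonso.
Ines is living and takes 5/24.
Diego is living and takes 5/24.
Alonso predeceased; the 5/24 allotted to Alonso's branch passes to Alonso's issue by representation.
The 5/24 is divided into 3 equal shares of 5/72 among Lucia, Valentina, Beatriz.
Lucia is living and takes 5/72.
Valentina is living and takes 5/72.
Beatriz is living and takes 5/72.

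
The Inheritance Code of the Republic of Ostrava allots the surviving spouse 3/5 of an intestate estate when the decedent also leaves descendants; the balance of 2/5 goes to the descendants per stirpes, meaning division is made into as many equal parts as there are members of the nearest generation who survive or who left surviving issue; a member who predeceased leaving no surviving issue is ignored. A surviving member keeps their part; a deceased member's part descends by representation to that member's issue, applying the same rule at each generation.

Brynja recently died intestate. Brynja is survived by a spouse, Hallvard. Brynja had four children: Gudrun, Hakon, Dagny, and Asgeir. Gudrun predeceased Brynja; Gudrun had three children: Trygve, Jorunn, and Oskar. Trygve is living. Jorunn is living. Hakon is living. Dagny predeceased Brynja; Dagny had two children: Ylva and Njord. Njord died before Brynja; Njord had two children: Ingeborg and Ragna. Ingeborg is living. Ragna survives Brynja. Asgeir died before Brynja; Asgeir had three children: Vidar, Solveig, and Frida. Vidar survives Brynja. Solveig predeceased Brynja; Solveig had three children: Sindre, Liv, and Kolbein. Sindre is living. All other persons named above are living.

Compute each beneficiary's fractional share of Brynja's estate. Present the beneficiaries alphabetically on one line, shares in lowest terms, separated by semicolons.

Frida 1/30; Hakon 1/10; Hallvard 3/5; Ingeborg 1/40; Jorunn 1/30; Kolbein 1/90; Liv 1/90; Oskar 1/30; Ragna 1/40; Sindre 1/90; Trygve 1/30; Vidar 1/30; Ylva 1/20

Hallvard, as surviving spouse, takes 3/5.
The remaining 2/5 passes to Brynja's descendants per stirpes.
The 2/5 is divided into 4 equal shares of 1/10 among Gudrun, Hakon, Dagny, Asgeir.
Gudrun predeceased; the 1/10 allotted to Gudrun's branch passes to Gudrun's issue by representation.
The 1/10 is divided into 3 equal shares of 1/30 among Trygve, Jorunn, Oskar.
Trygve is living and takes 1/30.
Jorunn is living and takes 1/30.
Oskar is living and takes 1/30.
Hakon is living and takes 1/10.
Dagny predeceased; the 1/10 allotted to Dagny's branch passes to Dagny's issue by representation.
The 1/10 is divided into 2 equal shares of 1/20 among Ylva, Njord.
Ylva is living and takes 1/20.
Njord predeceased; the 1/20 allotted to Njord's branch passes to Njord's issue by representation.
The 1/20 is divided into 2 equal shares of 1/40 among Ingeborg, Ragna.
Ingeborg is living and takes 1/40.
Ragna is living and takes 1/40.
Asgeir predeceased; the 1/10 allotted to Asgeir's branch passes to Asgeir's issue by representation.
The 1/10 is divided into 3 equal shares of 1/30 among Vidar, Solveig, Frida.
Vidar is living and takes 1/30.
Solveig predeceased; the 1/30 allotted to Solveig's branch passes to Solveig's issue by representation.
The 1/30 is divided into 3 equal shares of 1/90 among Sindre, Liv, Kolbein.
Sindre is living and takes 1/90.
Liv is living and takes 1/90.
Kolbein is living and takes 1/90.
Frida is living and takes 1/30.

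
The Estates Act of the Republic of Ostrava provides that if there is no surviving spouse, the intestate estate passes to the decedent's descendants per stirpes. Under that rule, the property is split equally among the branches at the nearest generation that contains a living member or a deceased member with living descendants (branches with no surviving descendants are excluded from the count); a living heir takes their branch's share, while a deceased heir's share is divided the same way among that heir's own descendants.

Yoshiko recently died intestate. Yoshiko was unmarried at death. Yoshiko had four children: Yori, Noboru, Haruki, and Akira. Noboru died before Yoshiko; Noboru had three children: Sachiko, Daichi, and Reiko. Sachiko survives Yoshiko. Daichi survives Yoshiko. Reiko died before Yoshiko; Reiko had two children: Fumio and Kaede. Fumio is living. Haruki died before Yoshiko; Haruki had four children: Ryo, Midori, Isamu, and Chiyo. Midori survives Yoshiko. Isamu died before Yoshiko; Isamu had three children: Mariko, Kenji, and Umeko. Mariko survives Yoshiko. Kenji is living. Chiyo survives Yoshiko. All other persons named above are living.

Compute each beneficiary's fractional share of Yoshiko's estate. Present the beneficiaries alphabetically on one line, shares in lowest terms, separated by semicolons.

Akira 1/4; Chiyo 1/16; Daichi 1/12; Fumio 1/24; Kaede 1/24; Kenji 1/48; Mariko 1/48; Midori 1/16; Ryo 1/16; Sachiko 1/12; Umeko 1/48; Yori 1/4

There is no surviving spouse, so the entire estate passes to Yoshiko's descendants per stirpes.
The estate is divided into 4 equal shares of 1/4 among Yori, Noboru, Haruki, Akira.
Yori is living and takes 1/4.
Noboru predeceased; the 1/4 allotted to Noboru's branch passes to Noboru's issue by representation.
The 1/4 is divided into 3 equal shares of 1/12 among Sachiko, Daichi, Reiko.
Sachiko is living and takes 1/12.
Daichi is living and takes 1/12.
Reiko predeceased; the 1/12 allotted to Reiko's branch passes to Reiko's issue by representation.
The 1/12 is divided into 2 equal shares of 1/24 among Fumio, Kaede.
Fumio is living and takes 1/24.
Kaede is living and takes 1/24.
Haruki predeceased; the 1/4 allotted to Haruki's branch passes to Haruki's issue by representation.
The 1/4 is divided into 4 equal shares of 1/16 among Ryo, Midori, Isamu, Chiyo.
Ryo is living and takes 1/16.
Midori is living and takes 1/16.
Isamu predeceased; the 1/16 allotted to Isamu's branch passes to Isamu's issue by representation.
The 1/16 is divided into 3 equal shares of 1/48 among Mariko, Kenji, Umeko.
Mariko is living and takes 1/48.
Kenji is living and takes 1/48.
Umeko is living and takes 1/48.
Chiyo is living and takes 1/16.
Akira is living and takes 1/4.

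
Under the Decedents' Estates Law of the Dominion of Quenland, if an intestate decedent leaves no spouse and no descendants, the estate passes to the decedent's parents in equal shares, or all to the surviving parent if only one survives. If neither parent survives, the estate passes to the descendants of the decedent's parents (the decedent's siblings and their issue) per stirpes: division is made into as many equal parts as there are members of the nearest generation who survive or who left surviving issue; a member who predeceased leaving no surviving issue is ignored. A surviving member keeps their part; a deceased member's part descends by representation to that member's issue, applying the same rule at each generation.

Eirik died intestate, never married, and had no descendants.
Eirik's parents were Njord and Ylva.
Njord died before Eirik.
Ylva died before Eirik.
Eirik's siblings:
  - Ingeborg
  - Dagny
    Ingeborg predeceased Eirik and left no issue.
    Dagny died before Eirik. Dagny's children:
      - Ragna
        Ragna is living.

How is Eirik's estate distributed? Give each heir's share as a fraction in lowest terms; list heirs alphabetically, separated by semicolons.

Ragna 1

Neither parent survives and there are no descendants, so the estate passes to Eirik's siblings and their issue per stirpes.
Ingeborg left no surviving issue, so that branch lapses and is disregarded.
Dagny's line is the sole branch at this level, so the full 1 passes to Dagny's issue by representation.
Ragna is the sole taker at this level and receives the full 1.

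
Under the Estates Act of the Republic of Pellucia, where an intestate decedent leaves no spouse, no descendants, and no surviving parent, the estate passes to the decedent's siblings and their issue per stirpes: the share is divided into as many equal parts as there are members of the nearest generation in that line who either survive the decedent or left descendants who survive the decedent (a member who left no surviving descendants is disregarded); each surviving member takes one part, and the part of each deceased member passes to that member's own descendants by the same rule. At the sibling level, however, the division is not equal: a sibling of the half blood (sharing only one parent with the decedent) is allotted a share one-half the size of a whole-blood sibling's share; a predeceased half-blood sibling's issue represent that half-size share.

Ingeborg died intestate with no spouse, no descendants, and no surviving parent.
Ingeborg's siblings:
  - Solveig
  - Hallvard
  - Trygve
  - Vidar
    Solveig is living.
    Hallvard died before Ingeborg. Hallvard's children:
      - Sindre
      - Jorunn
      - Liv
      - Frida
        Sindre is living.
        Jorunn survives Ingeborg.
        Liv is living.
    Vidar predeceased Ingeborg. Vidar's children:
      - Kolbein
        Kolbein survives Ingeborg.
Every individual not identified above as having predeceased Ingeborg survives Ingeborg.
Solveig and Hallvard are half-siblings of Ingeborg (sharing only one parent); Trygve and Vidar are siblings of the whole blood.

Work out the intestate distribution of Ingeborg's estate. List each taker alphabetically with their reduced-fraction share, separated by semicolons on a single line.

No spouse, descendants, or parent survives, so the estate passes to Ingeborg's siblings per stirpes.
Half-blood siblings count for one-half the weight of whole-blood siblings at the initial division.
Dividing 1 in proportion to weights (total weight 3): Solveig (weight 1/2) → 1/6; Hallvard (weight 1/2) → 1/6; Trygve (weight 1) → 1/3; Vidar (weight 1) → 1/3.
Solveig is living and takes 1/6.
Hallvard predeceased; the 1/6 allotted to Hallvard's branch passes to Hallvard's issue by representation.
The 1/6 is divided into 4 equal shares of 1/24 among Sindre, Jorunn, Liv, Frida.
Sindre is living and takes 1/24.
Jorunn is living and takes 1/24.
Liv is living and takes 1/24.
Frida is living and takes 1/24.
Trygve is living and takes 1/3.
Vidar predeceased; the 1/3 allotted to Vidar's branch passes to Vidar's issue by representation.
Kolbein is the sole taker at this level and receives the full 1/3.

Frida 1/24; Jorunn 1/24; Kolbein 1/3; Liv 1/24; Sindre 1/24; Solveig 1/6; Trygve 1/3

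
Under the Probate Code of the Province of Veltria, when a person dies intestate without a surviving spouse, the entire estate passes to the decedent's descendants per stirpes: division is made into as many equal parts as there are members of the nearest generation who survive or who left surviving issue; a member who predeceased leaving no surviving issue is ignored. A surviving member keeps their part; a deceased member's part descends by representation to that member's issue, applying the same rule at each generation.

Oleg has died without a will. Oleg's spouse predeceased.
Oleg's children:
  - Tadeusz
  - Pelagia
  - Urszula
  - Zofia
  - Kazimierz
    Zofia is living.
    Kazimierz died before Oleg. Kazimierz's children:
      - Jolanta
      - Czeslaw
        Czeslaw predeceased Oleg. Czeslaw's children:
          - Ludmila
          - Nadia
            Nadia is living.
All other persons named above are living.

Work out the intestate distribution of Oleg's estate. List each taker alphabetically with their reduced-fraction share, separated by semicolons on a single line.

There is no surviving spouse, so the entire estate passes to Oleg's descendants per stirpes.
The estate is divided into 5 equal shares of 1/5 among Tadeusz, Pelagia, Urszula, Zofia, Kazimierz.
Tadeusz is living and takes 1/5.
Pelagia is living and takes 1/5.
Urszula is living and takes 1/5.
Zofia is living and takes 1/5.
Kazimierz predeceased; the 1/5 allotted to Kazimierz's branch passes to Kazimierz's issue by representation.
The 1/5 is divided into 2 equal shares of 1/10 among Jolanta, Czeslaw.
Jolanta is living and takes 1/10.
Czeslaw predeceased; the 1/10 allotted to Czeslaw's branch passes to Czeslaw's issue by representation.
The 1/10 is divided into 2 equal shares of 1/20 among Ludmila, Nadia.
Ludmila is living and takes 1/20.
Nadia is living and takes 1/20.

Jolanta 1/10; Ludmila 1/20; Nadia 1/20; Pelagia 1/5; Tadeusz 1/5; Urszula 1/5; Zofia 1/5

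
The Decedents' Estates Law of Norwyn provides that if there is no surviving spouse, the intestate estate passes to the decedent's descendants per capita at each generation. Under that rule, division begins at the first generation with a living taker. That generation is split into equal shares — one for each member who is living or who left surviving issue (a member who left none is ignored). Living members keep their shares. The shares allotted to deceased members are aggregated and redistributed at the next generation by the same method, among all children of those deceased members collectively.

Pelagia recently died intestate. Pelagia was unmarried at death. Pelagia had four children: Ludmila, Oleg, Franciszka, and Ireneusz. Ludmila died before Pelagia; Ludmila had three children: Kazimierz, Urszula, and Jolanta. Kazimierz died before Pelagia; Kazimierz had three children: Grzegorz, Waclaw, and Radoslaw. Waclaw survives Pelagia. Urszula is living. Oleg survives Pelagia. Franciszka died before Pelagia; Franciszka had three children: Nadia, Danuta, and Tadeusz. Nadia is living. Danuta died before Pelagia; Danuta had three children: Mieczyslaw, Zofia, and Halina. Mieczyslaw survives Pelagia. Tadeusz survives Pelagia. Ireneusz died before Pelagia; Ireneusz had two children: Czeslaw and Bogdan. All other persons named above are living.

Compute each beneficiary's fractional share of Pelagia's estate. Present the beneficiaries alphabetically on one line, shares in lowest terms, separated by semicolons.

Bogdan 3/32; Czeslaw 3/32; Grzegorz 1/32; Halina 1/32; Jolanta 3/32; Mieczyslaw 1/32; Nadia 3/32; Oleg 1/4; Radoslaw 1/32; Tadeusz 3/32; Urszula 3/32; Waclaw 1/32; Zofia 1/32

There is no surviving spouse, so the entire estate passes to Pelagia's descendants per capita at each generation.
At generation 1 (Ludmila, Oleg, Franciszka, Ireneusz) there are 4 shares of (1)/4 = 1/4 each.
Living: Oleg — each takes 1/4.
Deceased: Ludmila, Franciszka, and Ireneusz. Their combined 3/4 is pooled and carried to generation 2.
At generation 2 (Kazimierz, Urszula, Jolanta, Nadia, Danuta, Tadeusz, Czeslaw, Bogdan) there are 8 shares of (3/4)/8 = 3/32 each.
Living: Urszula, Jolanta, Nadia, Tadeusz, Czeslaw, and Bogdan — each takes 3/32.
Deceased: Kazimierz and Danuta. Their combined 3/16 is pooled and carried to generation 3.
At generation 3 (Grzegorz, Waclaw, Radoslaw, Mieczyslaw, Zofia, Halina) there are 6 shares of (3/16)/6 = 1/32 each.
Living: Grzegorz, Waclaw, Radoslaw, Mieczyslaw, Zofia, and Halina — each takes 1/32.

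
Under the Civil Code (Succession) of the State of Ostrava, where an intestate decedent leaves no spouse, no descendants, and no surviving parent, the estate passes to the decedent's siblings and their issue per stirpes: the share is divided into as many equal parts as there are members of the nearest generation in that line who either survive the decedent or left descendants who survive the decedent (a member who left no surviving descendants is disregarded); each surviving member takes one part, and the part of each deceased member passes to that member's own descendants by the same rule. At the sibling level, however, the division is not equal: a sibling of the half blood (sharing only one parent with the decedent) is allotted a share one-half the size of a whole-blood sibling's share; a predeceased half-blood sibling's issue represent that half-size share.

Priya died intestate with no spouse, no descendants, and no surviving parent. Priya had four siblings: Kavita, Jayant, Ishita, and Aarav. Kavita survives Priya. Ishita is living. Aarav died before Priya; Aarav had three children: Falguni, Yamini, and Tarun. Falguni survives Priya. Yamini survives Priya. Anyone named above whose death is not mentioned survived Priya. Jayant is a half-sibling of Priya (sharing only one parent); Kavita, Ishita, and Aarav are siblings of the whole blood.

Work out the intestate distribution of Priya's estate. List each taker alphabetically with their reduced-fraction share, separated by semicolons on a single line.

Falguni 2/21; Ishita 2/7; Jayant 1/7; Kavita 2/7; Tarun 2/21; Yamini 2/21

No spouse, descendants, or parent survives, so the estate passes to Priya's siblings per stirpes.
Half-blood siblings count for one-half the weight of whole-blood siblings at the initial division.
Dividing 1 in proportion to weights (total weight 7/2): Kavita (weight 1) → 2/7; Jayant (weight 1/2) → 1/7; Ishita (weight 1) → 2/7; Aarav (weight 1) → 2/7.
Kavita is living and takes 2/7.
Jayant is living and takes 1/7.
Ishita is living and takes 2/7.
Aarav predeceased; the 2/7 allotted to Aarav's branch passes to Aarav's issue by representation.
The 2/7 is divided into 3 equal shares of 2/21 among Falguni, Yamini, Tarun.
Falguni is living and takes 2/21.
Yamini is living and takes 2/21.
Tarun is living and takes 2/21.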